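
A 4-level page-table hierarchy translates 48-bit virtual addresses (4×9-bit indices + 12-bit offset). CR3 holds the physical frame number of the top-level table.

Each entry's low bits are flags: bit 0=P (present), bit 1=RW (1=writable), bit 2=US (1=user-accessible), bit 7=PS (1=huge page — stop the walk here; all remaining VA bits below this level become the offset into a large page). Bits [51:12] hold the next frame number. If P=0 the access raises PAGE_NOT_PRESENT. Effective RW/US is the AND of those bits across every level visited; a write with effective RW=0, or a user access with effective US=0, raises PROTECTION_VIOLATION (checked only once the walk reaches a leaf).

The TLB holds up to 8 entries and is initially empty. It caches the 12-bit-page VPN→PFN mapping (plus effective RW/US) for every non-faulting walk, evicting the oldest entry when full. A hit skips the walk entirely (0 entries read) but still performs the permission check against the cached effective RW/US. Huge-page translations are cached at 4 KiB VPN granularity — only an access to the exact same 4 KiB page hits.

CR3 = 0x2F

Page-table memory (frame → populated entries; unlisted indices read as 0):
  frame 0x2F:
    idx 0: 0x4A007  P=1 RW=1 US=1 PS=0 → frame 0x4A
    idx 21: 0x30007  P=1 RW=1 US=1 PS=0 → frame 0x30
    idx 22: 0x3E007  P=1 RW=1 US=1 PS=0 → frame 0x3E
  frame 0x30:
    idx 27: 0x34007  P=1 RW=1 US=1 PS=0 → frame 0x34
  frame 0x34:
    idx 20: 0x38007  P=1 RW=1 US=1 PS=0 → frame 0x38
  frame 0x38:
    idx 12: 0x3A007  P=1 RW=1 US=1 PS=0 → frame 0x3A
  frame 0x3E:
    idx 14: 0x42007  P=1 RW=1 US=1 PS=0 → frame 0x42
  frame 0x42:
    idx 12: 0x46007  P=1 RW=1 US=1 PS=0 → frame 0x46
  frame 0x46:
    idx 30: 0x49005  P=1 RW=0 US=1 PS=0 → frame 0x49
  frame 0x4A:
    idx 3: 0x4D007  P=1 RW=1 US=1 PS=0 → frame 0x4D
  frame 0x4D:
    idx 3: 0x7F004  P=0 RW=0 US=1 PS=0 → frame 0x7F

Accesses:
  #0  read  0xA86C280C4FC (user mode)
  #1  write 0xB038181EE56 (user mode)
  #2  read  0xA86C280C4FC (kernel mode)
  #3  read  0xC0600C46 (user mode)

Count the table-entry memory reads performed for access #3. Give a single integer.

Walk each access:
#0 VA=0xA86C280C4FC (r,user):
  L0: frame=0x2F idx=21 entry=0x30007 [P=1 RW=1 US=1 PS=0]
  L1: frame=0x30 idx=27 entry=0x34007 [P=1 RW=1 US=1 PS=0]
  L2: frame=0x34 idx=20 entry=0x38007 [P=1 RW=1 US=1 PS=0]
  L3: frame=0x38 idx=12 entry=0x3A007 [P=1 RW=1 US=1 PS=0]
  ⇒ phys 0x3A4FC  [4 reads]
#1 VA=0xB038181EE56 (w,user):
  L0: frame=0x2F idx=22 entry=0x3E007 [P=1 RW=1 US=1 PS=0]
  L1: frame=0x3E idx=14 entry=0x42007 [P=1 RW=1 US=1 PS=0]
  L2: frame=0x42 idx=12 entry=0x46007 [P=1 RW=1 US=1 PS=0]
  L3: frame=0x46 idx=30 entry=0x49005 [P=1 RW=0 US=1 PS=0]
  ✗ PROTECTION_VIOLATION  [4 reads]
#2 VA=0xA86C280C4FC (r,kernel):
  TLB hit vpn=0xA86C280C → PA=0x3A4FC
#3 VA=0xC0600C46 (r,user):
  L0: frame=0x2F idx=0 entry=0x4A007 [P=1 RW=1 US=1 PS=0]
  L1: frame=0x4A idx=3 entry=0x4D007 [P=1 RW=1 US=1 PS=0]
  L2: frame=0x4D idx=3 entry=0x7F004 [P=0 RW=0 US=1 PS=0]
  ✗ PAGE_NOT_PRESENT  [3 reads]

Entries read for #3: 3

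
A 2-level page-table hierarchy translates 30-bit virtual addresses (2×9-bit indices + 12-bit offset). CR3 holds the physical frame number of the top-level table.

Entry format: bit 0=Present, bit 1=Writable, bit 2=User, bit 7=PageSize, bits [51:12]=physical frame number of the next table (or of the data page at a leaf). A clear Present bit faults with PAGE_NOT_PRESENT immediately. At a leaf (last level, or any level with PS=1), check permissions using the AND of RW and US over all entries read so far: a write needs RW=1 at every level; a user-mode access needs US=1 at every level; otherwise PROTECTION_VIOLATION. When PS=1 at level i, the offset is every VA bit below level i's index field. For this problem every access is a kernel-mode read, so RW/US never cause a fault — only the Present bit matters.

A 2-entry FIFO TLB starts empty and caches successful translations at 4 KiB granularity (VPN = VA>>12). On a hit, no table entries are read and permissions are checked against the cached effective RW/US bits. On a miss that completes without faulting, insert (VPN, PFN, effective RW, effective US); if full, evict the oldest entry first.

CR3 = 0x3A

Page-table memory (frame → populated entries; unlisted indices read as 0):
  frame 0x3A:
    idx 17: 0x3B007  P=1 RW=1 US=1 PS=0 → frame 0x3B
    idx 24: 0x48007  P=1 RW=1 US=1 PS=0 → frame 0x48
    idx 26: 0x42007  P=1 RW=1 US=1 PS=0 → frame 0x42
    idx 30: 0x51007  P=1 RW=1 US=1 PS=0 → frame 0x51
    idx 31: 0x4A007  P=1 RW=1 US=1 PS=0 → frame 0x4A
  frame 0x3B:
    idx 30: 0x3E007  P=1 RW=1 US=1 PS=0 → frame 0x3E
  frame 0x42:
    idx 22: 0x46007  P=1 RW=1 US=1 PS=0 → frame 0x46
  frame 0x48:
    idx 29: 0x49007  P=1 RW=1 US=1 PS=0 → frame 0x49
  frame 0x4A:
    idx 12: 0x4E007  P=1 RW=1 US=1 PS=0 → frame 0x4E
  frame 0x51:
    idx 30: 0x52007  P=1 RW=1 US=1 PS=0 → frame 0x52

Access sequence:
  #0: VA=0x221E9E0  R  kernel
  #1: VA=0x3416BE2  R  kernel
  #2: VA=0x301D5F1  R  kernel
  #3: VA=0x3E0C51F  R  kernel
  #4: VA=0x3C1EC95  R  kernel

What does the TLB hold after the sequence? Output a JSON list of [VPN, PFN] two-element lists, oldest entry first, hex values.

Per-access translation:
#0 VA=0x221E9E0 (r,kernel):
  [0] read 0x3A idx=17: raw=0x3B007 flags P=1 W=1 U=1 S=0
  [1] read 0x3B idx=30: raw=0x3E007 flags P=1 W=1 U=1 S=0
  ✓ 0x3E9E0  — 2 lookups
#1 VA=0x3416BE2 (r,kernel):
  [0] read 0x3A idx=26: raw=0x42007 flags P=1 W=1 U=1 S=0
  [1] read 0x42 idx=22: raw=0x46007 flags P=1 W=1 U=1 S=0
  ✓ 0x46BE2  — 2 lookups
#2 VA=0x301D5F1 (r,kernel):
  [0] read 0x3A idx=24: raw=0x48007 flags P=1 W=1 U=1 S=0
  [1] read 0x48 idx=29: raw=0x49007 flags P=1 W=1 U=1 S=0
  ✓ 0x495F1  — 2 lookups
#3 VA=0x3E0C51F (r,kernel):
  [0] read 0x3A idx=31: raw=0x4A007 flags P=1 W=1 U=1 S=0
  [1] read 0x4A idx=12: raw=0x4E007 flags P=1 W=1 U=1 S=0
  ✓ 0x4E51F  — 2 lookups
#4 VA=0x3C1EC95 (r,kernel):
  [0] read 0x3A idx=30: raw=0x51007 flags P=1 W=1 U=1 S=0
  [1] read 0x51 idx=30: raw=0x52007 flags P=1 W=1 U=1 S=0
  ✓ 0x52C95  — 2 lookups

TLB: [["0x3E0C", "0x4E"], ["0x3C1E", "0x52"]]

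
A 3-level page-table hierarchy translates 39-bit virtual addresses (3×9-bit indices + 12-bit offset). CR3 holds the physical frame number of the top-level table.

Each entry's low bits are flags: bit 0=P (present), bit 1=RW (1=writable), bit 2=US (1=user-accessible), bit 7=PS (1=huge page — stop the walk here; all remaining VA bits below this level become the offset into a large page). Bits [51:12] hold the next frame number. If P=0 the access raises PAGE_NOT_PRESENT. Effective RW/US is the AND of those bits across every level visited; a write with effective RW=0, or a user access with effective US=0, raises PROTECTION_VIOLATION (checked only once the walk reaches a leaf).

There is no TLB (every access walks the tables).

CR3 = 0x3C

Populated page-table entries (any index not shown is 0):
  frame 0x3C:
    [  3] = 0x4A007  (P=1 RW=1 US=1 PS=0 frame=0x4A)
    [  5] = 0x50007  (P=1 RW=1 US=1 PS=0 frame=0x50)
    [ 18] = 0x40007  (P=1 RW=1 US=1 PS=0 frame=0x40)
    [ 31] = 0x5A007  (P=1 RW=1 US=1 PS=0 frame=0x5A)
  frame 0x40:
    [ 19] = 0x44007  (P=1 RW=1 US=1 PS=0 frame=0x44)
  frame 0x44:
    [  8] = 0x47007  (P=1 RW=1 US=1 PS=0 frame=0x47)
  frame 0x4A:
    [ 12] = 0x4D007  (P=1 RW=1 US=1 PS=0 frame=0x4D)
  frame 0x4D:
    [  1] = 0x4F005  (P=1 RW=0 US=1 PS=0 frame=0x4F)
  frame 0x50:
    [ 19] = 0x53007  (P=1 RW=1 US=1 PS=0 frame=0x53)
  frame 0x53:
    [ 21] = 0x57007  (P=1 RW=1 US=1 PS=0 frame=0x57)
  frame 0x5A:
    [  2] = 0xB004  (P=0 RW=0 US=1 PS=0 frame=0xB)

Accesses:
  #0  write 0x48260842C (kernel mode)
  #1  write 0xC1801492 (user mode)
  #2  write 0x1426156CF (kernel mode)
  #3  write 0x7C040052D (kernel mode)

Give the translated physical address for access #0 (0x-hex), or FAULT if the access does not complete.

Per-access translation:
#0 VA=0x48260842C (w,kernel):
  [0] read 0x3C idx=18: raw=0x40007 flags P=1 W=1 U=1 S=0
  [1] read 0x40 idx=19: raw=0x44007 flags P=1 W=1 U=1 S=0
  [2] read 0x44 idx=8: raw=0x47007 flags P=1 W=1 U=1 S=0
  ⇒ phys 0x4742C  [3 reads]
#1 VA=0xC1801492 (w,user):
  [0] read 0x3C idx=3: raw=0x4A007 flags P=1 W=1 U=1 S=0
  [1] read 0x4A idx=12: raw=0x4D007 flags P=1 W=1 U=1 S=0
  [2] read 0x4D idx=1: raw=0x4F005 flags P=1 W=0 U=1 S=0
  ✗ PROTECTION_VIOLATION  [3 reads]
#2 VA=0x1426156CF (w,kernel):
  [0] read 0x3C idx=5: raw=0x50007 flags P=1 W=1 U=1 S=0
  [1] read 0x50 idx=19: raw=0x53007 flags P=1 W=1 U=1 S=0
  [2] read 0x53 idx=21: raw=0x57007 flags P=1 W=1 U=1 S=0
  ⇒ phys 0x576CF  [3 reads]
#3 VA=0x7C040052D (w,kernel):
  [0] read 0x3C idx=31: raw=0x5A007 flags P=1 W=1 U=1 S=0
  [1] read 0x5A idx=2: raw=0xB004 flags P=0 W=0 U=1 S=0
  ✗ PAGE_NOT_PRESENT  [2 reads]

Access #0 PA: 0x4742C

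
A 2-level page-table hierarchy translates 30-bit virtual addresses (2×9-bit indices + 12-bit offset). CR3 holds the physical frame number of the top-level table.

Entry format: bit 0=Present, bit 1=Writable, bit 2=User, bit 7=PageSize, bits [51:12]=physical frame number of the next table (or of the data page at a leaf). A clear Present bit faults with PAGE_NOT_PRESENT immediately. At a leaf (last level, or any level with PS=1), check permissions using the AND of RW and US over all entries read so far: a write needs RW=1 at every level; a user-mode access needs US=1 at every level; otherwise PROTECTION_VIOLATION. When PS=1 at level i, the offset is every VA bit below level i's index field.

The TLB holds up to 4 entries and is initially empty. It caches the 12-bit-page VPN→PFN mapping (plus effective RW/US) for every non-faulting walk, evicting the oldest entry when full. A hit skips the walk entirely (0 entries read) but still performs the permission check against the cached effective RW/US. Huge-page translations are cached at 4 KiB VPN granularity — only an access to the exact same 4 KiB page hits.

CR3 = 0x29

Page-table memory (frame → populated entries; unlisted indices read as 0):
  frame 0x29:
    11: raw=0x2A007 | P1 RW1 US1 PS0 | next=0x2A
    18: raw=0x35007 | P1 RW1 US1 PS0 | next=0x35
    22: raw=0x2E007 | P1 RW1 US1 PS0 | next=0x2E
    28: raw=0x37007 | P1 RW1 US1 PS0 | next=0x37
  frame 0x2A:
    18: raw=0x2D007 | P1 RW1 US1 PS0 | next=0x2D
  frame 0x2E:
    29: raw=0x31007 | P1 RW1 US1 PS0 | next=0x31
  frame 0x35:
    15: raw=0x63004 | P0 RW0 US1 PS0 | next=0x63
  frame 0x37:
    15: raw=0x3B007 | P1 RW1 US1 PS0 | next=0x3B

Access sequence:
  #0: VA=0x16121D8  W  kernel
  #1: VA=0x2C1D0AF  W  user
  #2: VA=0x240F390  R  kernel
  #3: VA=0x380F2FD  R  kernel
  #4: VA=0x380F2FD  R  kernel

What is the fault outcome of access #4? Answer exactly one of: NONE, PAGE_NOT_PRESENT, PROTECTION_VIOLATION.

Walk each access:
#0 VA=0x16121D8 (w,kernel):
  L0: frame=0x29 idx=11 entry=0x2A007 [P=1 RW=1 US=1 PS=0]
  L1: frame=0x2A idx=18 entry=0x2D007 [P=1 RW=1 US=1 PS=0]
  → PA=0x2D1D8  (2 entries read)
#1 VA=0x2C1D0AF (w,user):
  L0: frame=0x29 idx=22 entry=0x2E007 [P=1 RW=1 US=1 PS=0]
  L1: frame=0x2E idx=29 entry=0x31007 [P=1 RW=1 US=1 PS=0]
  → PA=0x310AF  (2 entries read)
#2 VA=0x240F390 (r,kernel):
  L0: frame=0x29 idx=18 entry=0x35007 [P=1 RW=1 US=1 PS=0]
  L1: frame=0x35 idx=15 entry=0x63004 [P=0 RW=0 US=1 PS=0]
  → PAGE_NOT_PRESENT  (2 entries read)
#3 VA=0x380F2FD (r,kernel):
  L0: frame=0x29 idx=28 entry=0x37007 [P=1 RW=1 US=1 PS=0]
  L1: frame=0x37 idx=15 entry=0x3B007 [P=1 RW=1 US=1 PS=0]
  → PA=0x3B2FD  (2 entries read)
#4 VA=0x380F2FD (r,kernel):
  TLB hit vpn=0x380F → PA=0x3B2FD

Access #4 fault: NONE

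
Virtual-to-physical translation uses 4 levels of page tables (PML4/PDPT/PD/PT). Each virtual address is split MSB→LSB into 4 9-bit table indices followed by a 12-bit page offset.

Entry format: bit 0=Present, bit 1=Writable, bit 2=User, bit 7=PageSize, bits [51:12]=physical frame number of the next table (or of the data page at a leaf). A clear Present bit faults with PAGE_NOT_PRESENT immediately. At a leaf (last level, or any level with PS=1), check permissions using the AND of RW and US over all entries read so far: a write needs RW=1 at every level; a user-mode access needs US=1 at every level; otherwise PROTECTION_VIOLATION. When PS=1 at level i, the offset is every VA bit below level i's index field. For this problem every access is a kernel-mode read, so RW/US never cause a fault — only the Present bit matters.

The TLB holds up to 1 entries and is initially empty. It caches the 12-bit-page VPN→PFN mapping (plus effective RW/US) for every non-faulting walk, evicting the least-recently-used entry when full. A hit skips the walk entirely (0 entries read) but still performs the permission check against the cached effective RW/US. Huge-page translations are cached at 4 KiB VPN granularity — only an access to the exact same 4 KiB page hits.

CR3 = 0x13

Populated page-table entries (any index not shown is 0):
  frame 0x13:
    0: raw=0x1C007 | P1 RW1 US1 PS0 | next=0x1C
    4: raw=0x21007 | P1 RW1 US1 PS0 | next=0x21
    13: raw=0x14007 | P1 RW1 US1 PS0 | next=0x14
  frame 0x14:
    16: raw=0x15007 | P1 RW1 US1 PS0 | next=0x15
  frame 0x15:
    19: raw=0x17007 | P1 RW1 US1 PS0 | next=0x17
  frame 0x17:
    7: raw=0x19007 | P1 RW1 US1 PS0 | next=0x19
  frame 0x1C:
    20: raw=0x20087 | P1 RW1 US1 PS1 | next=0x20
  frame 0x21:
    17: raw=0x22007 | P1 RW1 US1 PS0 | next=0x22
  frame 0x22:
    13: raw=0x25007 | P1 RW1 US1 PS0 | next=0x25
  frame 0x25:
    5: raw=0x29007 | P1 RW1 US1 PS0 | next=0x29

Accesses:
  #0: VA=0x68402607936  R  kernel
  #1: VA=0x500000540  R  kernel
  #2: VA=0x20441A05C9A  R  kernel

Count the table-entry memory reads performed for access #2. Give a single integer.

Per-access translation:
#0 VA=0x68402607936 (r,kernel):
  L0: frame=0x13 idx=13 entry=0x14007 [P=1 RW=1 US=1 PS=0]
  L1: frame=0x14 idx=16 entry=0x15007 [P=1 RW=1 US=1 PS=0]
  L2: frame=0x15 idx=19 entry=0x17007 [P=1 RW=1 US=1 PS=0]
  L3: frame=0x17 idx=7 entry=0x19007 [P=1 RW=1 US=1 PS=0]
  ✓ 0x19936  — 4 lookups
#1 VA=0x500000540 (r,kernel):
  L0: frame=0x13 idx=0 entry=0x1C007 [P=1 RW=1 US=1 PS=0]
  L1: frame=0x1C idx=20 entry=0x20087 [P=1 RW=1 US=1 PS=1]
  ✓ 0x20540 (huge @L1)  — 2 lookups
#2 VA=0x20441A05C9A (r,kernel):
  L0: frame=0x13 idx=4 entry=0x21007 [P=1 RW=1 US=1 PS=0]
  L1: frame=0x21 idx=17 entry=0x22007 [P=1 RW=1 US=1 PS=0]
  L2: frame=0x22 idx=13 entry=0x25007 [P=1 RW=1 US=1 PS=0]
  L3: frame=0x25 idx=5 entry=0x29007 [P=1 RW=1 US=1 PS=0]
  ✓ 0x29C9A  — 4 lookups

Entries read for #2: 4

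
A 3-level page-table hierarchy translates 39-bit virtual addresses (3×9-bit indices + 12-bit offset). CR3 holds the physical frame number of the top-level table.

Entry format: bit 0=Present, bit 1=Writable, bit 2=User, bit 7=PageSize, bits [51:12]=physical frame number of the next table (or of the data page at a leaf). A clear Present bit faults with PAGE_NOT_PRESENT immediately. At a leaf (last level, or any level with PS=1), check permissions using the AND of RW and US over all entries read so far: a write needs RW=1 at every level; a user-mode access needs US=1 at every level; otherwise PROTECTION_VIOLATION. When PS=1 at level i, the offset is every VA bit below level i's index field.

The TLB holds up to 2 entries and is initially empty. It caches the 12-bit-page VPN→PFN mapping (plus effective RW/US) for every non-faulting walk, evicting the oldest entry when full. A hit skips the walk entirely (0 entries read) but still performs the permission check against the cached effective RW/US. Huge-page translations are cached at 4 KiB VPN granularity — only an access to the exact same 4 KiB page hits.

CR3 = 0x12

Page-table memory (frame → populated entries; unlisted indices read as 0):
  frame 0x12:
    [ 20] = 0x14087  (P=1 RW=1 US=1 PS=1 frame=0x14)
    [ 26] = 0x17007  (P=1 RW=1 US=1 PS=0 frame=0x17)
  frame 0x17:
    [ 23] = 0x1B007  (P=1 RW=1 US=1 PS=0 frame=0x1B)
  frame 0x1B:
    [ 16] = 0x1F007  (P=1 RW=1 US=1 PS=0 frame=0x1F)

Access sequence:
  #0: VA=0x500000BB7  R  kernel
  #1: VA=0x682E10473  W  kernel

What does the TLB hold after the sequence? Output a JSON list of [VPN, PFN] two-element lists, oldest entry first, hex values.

Per-access translation:
#0 VA=0x500000BB7 (r,kernel):
  L0 @0x12[20] → 0x14087  P=1,RW=1,US=1,PS=1
  ✓ 0x14BB7 (huge @L0)  — 1 lookups
#1 VA=0x682E10473 (w,kernel):
  L0 @0x12[26] → 0x17007  P=1,RW=1,US=1,PS=0
  L1 @0x17[23] → 0x1B007  P=1,RW=1,US=1,PS=0
  L2 @0x1B[16] → 0x1F007  P=1,RW=1,US=1,PS=0
  ✓ 0x1F473  — 3 lookups

TLB: [["0x500000", "0x14"], ["0x682E10", "0x1F"]]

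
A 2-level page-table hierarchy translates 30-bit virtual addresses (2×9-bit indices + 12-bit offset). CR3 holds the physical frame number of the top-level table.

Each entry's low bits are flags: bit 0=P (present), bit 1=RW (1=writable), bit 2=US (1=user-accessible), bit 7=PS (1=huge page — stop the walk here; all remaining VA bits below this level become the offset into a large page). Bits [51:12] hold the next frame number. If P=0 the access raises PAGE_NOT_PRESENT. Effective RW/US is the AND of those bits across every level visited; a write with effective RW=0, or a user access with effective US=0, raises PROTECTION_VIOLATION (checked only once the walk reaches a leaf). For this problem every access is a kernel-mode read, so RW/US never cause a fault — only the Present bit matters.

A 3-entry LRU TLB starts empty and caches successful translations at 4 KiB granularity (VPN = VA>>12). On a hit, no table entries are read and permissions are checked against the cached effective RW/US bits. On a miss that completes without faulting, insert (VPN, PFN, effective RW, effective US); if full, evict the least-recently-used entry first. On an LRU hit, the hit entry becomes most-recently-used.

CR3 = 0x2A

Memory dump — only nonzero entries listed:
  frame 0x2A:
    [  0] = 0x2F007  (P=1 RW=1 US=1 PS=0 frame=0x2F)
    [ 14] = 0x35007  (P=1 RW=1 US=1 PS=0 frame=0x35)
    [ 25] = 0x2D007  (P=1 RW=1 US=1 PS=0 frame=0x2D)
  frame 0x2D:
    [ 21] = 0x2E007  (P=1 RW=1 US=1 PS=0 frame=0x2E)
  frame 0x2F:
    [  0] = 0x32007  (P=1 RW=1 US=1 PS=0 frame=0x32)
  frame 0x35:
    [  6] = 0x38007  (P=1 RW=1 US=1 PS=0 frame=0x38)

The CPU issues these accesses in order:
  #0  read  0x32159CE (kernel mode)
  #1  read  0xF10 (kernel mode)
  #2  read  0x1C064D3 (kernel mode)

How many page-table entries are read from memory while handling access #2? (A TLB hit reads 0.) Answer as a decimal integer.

Walk each access:
#0 VA=0x32159CE (r,kernel):
  L0 @0x2A[25] → 0x2D007  P=1,RW=1,US=1,PS=0
  L1 @0x2D[21] → 0x2E007  P=1,RW=1,US=1,PS=0
  ✓ 0x2E9CE  — 2 lookups
#1 VA=0xF10 (r,kernel):
  L0 @0x2A[0] → 0x2F007  P=1,RW=1,US=1,PS=0
  L1 @0x2F[0] → 0x32007  P=1,RW=1,US=1,PS=0
  ✓ 0x32F10  — 2 lookups
#2 VA=0x1C064D3 (r,kernel):
  L0 @0x2A[14] → 0x35007  P=1,RW=1,US=1,PS=0
  L1 @0x35[6] → 0x38007  P=1,RW=1,US=1,PS=0
  ✓ 0x384D3  — 2 lookups

Entries read for #2: 2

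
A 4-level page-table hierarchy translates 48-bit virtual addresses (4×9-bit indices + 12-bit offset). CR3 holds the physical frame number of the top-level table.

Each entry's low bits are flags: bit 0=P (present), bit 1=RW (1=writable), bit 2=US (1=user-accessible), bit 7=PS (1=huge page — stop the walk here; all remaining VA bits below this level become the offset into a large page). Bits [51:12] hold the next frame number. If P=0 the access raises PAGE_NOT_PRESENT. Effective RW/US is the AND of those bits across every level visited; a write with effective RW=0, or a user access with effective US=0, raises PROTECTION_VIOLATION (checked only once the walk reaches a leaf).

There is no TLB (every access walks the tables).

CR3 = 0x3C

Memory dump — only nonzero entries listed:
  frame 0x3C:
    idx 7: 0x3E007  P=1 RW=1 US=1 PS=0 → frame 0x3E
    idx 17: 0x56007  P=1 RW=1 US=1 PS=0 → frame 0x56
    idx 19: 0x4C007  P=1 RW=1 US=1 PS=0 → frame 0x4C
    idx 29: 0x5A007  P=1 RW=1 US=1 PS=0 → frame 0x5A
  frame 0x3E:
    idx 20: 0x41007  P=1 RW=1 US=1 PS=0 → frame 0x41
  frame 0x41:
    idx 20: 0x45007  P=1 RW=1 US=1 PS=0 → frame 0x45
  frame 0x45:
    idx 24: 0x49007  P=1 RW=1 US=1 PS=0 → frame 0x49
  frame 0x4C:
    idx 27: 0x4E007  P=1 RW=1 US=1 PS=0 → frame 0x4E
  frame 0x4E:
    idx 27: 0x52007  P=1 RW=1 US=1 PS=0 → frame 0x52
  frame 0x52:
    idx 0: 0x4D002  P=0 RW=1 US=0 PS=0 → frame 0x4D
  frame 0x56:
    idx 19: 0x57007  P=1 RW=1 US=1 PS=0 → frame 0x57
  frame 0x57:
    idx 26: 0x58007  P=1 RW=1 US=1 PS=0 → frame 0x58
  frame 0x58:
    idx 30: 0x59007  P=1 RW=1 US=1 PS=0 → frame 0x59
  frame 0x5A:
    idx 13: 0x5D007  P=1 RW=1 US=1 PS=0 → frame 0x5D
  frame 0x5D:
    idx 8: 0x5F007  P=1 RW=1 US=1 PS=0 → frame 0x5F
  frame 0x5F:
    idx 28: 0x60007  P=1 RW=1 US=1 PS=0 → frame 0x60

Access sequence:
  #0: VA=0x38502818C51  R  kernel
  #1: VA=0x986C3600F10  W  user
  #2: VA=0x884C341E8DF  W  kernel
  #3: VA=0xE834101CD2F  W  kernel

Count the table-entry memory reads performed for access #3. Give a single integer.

Per-access translation:
#0 VA=0x38502818C51 (r,kernel):
  lvl0: tbl 0x3C, slot 7 ⇒ 0x3E007 (P1/RW1/US1/PS0)
  lvl1: tbl 0x3E, slot 20 ⇒ 0x41007 (P1/RW1/US1/PS0)
  lvl2: tbl 0x41, slot 20 ⇒ 0x45007 (P1/RW1/US1/PS0)
  lvl3: tbl 0x45, slot 24 ⇒ 0x49007 (P1/RW1/US1/PS0)
  ⇒ phys 0x49C51  [4 reads]
#1 VA=0x986C3600F10 (w,user):
  lvl0: tbl 0x3C, slot 19 ⇒ 0x4C007 (P1/RW1/US1/PS0)
  lvl1: tbl 0x4C, slot 27 ⇒ 0x4E007 (P1/RW1/US1/PS0)
  lvl2: tbl 0x4E, slot 27 ⇒ 0x52007 (P1/RW1/US1/PS0)
  lvl3: tbl 0x52, slot 0 ⇒ 0x4D002 (P0/RW1/US0/PS0)
  ✗ PAGE_NOT_PRESENT  [4 reads]
#2 VA=0x884C341E8DF (w,kernel):
  lvl0: tbl 0x3C, slot 17 ⇒ 0x56007 (P1/RW1/US1/PS0)
  lvl1: tbl 0x56, slot 19 ⇒ 0x57007 (P1/RW1/US1/PS0)
  lvl2: tbl 0x57, slot 26 ⇒ 0x58007 (P1/RW1/US1/PS0)
  lvl3: tbl 0x58, slot 30 ⇒ 0x59007 (P1/RW1/US1/PS0)
  ⇒ phys 0x598DF  [4 reads]
#3 VA=0xE834101CD2F (w,kernel):
  lvl0: tbl 0x3C, slot 29 ⇒ 0x5A007 (P1/RW1/US1/PS0)
  lvl1: tbl 0x5A, slot 13 ⇒ 0x5D007 (P1/RW1/US1/PS0)
  lvl2: tbl 0x5D, slot 8 ⇒ 0x5F007 (P1/RW1/US1/PS0)
  lvl3: tbl 0x5F, slot 28 ⇒ 0x60007 (P1/RW1/US1/PS0)
  ⇒ phys 0x60D2F  [4 reads]

Entries read for #3: 4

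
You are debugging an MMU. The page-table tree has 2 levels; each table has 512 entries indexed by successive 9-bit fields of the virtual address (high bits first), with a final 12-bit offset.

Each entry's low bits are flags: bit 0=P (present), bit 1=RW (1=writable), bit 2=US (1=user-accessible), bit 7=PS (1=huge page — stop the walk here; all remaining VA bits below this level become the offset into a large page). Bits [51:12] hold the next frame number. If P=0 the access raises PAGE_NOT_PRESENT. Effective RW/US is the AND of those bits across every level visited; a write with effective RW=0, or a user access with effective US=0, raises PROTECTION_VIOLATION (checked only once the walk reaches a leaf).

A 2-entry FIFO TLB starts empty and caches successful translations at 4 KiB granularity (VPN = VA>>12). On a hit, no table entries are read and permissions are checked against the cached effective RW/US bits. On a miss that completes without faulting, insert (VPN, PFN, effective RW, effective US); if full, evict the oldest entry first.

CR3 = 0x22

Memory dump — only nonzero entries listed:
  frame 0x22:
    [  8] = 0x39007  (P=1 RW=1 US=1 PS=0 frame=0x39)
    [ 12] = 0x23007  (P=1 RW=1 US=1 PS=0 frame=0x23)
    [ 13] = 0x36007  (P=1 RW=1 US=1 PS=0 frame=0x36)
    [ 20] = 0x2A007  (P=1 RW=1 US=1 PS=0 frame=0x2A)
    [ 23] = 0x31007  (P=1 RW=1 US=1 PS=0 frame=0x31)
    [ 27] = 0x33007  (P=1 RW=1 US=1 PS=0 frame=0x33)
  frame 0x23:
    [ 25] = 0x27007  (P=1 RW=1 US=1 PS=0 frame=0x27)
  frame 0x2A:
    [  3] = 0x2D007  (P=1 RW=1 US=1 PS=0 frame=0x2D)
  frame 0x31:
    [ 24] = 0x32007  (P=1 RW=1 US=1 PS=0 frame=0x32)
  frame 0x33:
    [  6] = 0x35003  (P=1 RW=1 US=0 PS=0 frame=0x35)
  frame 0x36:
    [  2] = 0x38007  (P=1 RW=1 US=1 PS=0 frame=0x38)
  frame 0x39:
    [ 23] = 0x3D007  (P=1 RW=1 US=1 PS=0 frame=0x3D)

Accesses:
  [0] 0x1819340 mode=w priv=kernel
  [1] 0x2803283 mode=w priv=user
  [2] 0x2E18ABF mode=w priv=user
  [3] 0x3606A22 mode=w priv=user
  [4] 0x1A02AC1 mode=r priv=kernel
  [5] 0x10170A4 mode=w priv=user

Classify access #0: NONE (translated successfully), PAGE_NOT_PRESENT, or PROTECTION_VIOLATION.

Trace:
#0 VA=0x1819340 (w,kernel):
  lvl0: tbl 0x22, slot 12 ⇒ 0x23007 (P1/RW1/US1/PS0)
  lvl1: tbl 0x23, slot 25 ⇒ 0x27007 (P1/RW1/US1/PS0)
  ✓ 0x27340  — 2 lookups
#1 VA=0x2803283 (w,user):
  lvl0: tbl 0x22, slot 20 ⇒ 0x2A007 (P1/RW1/US1/PS0)
  lvl1: tbl 0x2A, slot 3 ⇒ 0x2D007 (P1/RW1/US1/PS0)
  ✓ 0x2D283  — 2 lookups
#2 VA=0x2E18ABF (w,user):
  lvl0: tbl 0x22, slot 23 ⇒ 0x31007 (P1/RW1/US1/PS0)
  lvl1: tbl 0x31, slot 24 ⇒ 0x32007 (P1/RW1/US1/PS0)
  ✓ 0x32ABF  — 2 lookups
#3 VA=0x3606A22 (w,user):
  lvl0: tbl 0x22, slot 27 ⇒ 0x33007 (P1/RW1/US1/PS0)
  lvl1: tbl 0x33, slot 6 ⇒ 0x35003 (P1/RW1/US0/PS0)
  → PROTECTION_VIOLATION  (2 entries read)
#4 VA=0x1A02AC1 (r,kernel):
  lvl0: tbl 0x22, slot 13 ⇒ 0x36007 (P1/RW1/US1/PS0)
  lvl1: tbl 0x36, slot 2 ⇒ 0x38007 (P1/RW1/US1/PS0)
  ✓ 0x38AC1  — 2 lookups
#5 VA=0x10170A4 (w,user):
  lvl0: tbl 0x22, slot 8 ⇒ 0x39007 (P1/RW1/US1/PS0)
  lvl1: tbl 0x39, slot 23 ⇒ 0x3D007 (P1/RW1/US1/PS0)
  ✓ 0x3D0A4  — 2 lookups

Access #0 fault: NONE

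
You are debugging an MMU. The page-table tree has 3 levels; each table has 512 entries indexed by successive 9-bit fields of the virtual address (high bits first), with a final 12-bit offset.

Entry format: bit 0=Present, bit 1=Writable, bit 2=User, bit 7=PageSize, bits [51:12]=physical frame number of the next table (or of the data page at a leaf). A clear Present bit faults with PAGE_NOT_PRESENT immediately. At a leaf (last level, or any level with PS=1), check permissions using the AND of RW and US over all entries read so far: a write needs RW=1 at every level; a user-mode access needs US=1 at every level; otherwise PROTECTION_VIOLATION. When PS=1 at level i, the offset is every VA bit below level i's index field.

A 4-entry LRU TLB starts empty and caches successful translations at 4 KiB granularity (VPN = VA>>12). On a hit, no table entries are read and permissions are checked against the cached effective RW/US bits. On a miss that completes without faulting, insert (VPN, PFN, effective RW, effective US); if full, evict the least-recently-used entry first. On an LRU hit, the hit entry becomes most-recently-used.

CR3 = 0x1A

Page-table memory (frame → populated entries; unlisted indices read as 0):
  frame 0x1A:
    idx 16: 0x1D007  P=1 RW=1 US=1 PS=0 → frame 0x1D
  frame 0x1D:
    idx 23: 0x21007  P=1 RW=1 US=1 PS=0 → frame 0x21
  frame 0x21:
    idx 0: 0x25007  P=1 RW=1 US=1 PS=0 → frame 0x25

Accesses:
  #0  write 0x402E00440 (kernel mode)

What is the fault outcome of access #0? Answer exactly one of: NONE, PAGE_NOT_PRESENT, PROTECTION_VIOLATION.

Walk each access:
#0 VA=0x402E00440 (w,kernel):
  L0 @0x1A[16] → 0x1D007  P=1,RW=1,US=1,PS=0
  L1 @0x1D[23] → 0x21007  P=1,RW=1,US=1,PS=0
  L2 @0x21[0] → 0x25007  P=1,RW=1,US=1,PS=0
  ⇒ phys 0x25440  [3 reads]

Access #0 fault: NONE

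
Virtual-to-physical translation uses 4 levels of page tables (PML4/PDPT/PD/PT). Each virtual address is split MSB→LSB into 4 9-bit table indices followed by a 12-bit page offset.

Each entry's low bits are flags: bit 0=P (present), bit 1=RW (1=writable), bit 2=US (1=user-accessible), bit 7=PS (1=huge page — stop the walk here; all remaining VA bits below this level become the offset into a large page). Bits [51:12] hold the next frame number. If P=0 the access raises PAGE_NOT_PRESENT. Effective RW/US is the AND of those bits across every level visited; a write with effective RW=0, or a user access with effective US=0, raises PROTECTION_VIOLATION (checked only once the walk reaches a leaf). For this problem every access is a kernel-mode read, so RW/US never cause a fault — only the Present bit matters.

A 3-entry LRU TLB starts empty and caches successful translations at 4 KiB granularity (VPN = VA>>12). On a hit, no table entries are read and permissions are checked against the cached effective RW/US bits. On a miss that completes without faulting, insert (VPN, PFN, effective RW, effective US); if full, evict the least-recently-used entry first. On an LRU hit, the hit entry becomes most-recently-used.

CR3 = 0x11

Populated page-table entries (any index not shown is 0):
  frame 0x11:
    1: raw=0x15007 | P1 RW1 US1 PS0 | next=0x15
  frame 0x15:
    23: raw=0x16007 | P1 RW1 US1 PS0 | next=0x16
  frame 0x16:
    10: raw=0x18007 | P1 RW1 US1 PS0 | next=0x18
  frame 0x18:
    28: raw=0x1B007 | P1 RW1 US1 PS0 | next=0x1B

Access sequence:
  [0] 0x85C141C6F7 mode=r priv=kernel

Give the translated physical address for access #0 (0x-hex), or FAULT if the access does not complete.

Walk each access:
#0 VA=0x85C141C6F7 (r,kernel):
  lvl0: tbl 0x11, slot 1 ⇒ 0x15007 (P1/RW1/US1/PS0)
  lvl1: tbl 0x15, slot 23 ⇒ 0x16007 (P1/RW1/US1/PS0)
  lvl2: tbl 0x16, slot 10 ⇒ 0x18007 (P1/RW1/US1/PS0)
  lvl3: tbl 0x18, slot 28 ⇒ 0x1B007 (P1/RW1/US1/PS0)
  ✓ 0x1B6F7  — 4 lookups

Access #0 PA: 0x1B6F7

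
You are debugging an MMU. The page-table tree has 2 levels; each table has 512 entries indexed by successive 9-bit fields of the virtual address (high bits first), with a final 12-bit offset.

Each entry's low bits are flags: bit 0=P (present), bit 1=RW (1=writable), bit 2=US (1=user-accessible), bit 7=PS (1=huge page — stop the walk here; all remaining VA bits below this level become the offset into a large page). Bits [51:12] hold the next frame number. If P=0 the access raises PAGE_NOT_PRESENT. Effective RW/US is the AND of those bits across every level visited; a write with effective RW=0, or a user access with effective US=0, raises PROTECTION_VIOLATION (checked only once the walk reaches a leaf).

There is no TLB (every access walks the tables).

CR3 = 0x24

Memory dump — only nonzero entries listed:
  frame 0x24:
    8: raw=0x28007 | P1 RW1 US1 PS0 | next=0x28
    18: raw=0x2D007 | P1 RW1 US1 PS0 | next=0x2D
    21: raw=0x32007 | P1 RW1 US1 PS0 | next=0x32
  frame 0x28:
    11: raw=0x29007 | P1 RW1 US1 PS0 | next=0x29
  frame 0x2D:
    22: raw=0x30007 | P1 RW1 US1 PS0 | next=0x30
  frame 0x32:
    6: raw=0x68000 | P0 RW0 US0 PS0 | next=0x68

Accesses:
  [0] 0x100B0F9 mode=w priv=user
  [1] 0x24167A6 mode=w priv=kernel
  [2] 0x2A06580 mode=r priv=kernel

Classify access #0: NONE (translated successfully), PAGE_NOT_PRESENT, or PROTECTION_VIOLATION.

Walk each access:
#0 VA=0x100B0F9 (w,user):
  L0: frame=0x24 idx=8 entry=0x28007 [P=1 RW=1 US=1 PS=0]
  L1: frame=0x28 idx=11 entry=0x29007 [P=1 RW=1 US=1 PS=0]
  ⇒ phys 0x290F9  [2 reads]
#1 VA=0x24167A6 (w,kernel):
  L0: frame=0x24 idx=18 entry=0x2D007 [P=1 RW=1 US=1 PS=0]
  L1: frame=0x2D idx=22 entry=0x30007 [P=1 RW=1 US=1 PS=0]
  ⇒ phys 0x307A6  [2 reads]
#2 VA=0x2A06580 (r,kernel):
  L0: frame=0x24 idx=21 entry=0x32007 [P=1 RW=1 US=1 PS=0]
  L1: frame=0x32 idx=6 entry=0x68000 [P=0 RW=0 US=0 PS=0]
  ⇒ fault: PAGE_NOT_PRESENT  — 2 lookups

Access #0 fault: NONE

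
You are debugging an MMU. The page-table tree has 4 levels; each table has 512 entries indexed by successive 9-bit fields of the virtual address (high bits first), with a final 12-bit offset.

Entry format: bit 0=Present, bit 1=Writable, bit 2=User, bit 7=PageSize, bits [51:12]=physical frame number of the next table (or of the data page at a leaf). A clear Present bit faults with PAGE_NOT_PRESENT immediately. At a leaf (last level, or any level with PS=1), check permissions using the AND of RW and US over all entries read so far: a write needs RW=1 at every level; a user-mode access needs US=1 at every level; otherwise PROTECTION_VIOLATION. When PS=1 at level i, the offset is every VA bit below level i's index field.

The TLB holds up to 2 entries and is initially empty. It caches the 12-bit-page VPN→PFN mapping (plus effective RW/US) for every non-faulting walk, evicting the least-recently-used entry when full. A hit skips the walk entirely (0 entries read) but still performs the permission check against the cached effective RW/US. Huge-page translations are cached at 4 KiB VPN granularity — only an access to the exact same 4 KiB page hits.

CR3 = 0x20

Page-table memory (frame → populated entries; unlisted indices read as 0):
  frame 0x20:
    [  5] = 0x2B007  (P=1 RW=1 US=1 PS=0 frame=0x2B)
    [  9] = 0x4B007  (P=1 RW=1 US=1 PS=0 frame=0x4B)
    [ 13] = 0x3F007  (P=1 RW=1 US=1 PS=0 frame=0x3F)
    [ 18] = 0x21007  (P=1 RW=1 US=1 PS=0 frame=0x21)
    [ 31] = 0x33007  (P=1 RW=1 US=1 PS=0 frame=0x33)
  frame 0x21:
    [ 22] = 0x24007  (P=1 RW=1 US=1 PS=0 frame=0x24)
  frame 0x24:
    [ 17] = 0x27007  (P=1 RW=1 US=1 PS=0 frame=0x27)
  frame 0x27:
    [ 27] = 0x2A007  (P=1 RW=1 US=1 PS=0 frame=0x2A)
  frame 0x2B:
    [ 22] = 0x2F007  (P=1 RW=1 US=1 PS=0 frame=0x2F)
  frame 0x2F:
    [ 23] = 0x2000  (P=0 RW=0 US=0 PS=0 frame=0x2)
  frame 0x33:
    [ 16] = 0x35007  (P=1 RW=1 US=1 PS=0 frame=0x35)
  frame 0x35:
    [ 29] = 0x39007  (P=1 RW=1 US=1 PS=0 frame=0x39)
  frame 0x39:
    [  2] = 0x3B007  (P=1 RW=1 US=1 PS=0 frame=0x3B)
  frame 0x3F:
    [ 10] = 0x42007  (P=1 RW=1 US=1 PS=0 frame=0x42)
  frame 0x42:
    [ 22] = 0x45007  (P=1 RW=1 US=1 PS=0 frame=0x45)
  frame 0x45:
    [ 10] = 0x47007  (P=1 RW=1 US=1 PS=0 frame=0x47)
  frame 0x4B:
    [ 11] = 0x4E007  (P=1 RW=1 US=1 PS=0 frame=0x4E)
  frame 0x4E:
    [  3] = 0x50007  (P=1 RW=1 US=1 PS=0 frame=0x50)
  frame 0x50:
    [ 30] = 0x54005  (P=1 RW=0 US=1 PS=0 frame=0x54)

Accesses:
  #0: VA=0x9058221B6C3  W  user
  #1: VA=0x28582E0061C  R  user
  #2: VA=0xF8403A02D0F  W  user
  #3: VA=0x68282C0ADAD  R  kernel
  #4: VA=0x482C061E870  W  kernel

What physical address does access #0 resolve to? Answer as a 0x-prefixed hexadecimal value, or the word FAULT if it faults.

Per-access translation:
#0 VA=0x9058221B6C3 (w,user):
  L0 @0x20[18] → 0x21007  P=1,RW=1,US=1,PS=0
  L1 @0x21[22] → 0x24007  P=1,RW=1,US=1,PS=0
  L2 @0x24[17] → 0x27007  P=1,RW=1,US=1,PS=0
  L3 @0x27[27] → 0x2A007  P=1,RW=1,US=1,PS=0
  → PA=0x2A6C3  (4 entries read)
#1 VA=0x28582E0061C (r,user):
  L0 @0x20[5] → 0x2B007  P=1,RW=1,US=1,PS=0
  L1 @0x2B[22] → 0x2F007  P=1,RW=1,US=1,PS=0
  L2 @0x2F[23] → 0x2000  P=0,RW=0,US=0,PS=0
  → PAGE_NOT_PRESENT  (3 entries read)
#2 VA=0xF8403A02D0F (w,user):
  L0 @0x20[31] → 0x33007  P=1,RW=1,US=1,PS=0
  L1 @0x33[16] → 0x35007  P=1,RW=1,US=1,PS=0
  L2 @0x35[29] → 0x39007  P=1,RW=1,US=1,PS=0
  L3 @0x39[2] → 0x3B007  P=1,RW=1,US=1,PS=0
  → PA=0x3BD0F  (4 entries read)
#3 VA=0x68282C0ADAD (r,kernel):
  L0 @0x20[13] → 0x3F007  P=1,RW=1,US=1,PS=0
  L1 @0x3F[10] → 0x42007  P=1,RW=1,US=1,PS=0
  L2 @0x42[22] → 0x45007  P=1,RW=1,US=1,PS=0
  L3 @0x45[10] → 0x47007  P=1,RW=1,US=1,PS=0
  → PA=0x47DAD  (4 entries read)
#4 VA=0x482C061E870 (w,kernel):
  L0 @0x20[9] → 0x4B007  P=1,RW=1,US=1,PS=0
  L1 @0x4B[11] → 0x4E007  P=1,RW=1,US=1,PS=0
  L2 @0x4E[3] → 0x50007  P=1,RW=1,US=1,PS=0
  L3 @0x50[30] → 0x54005  P=1,RW=0,US=1,PS=0
  → PROTECTION_VIOLATION  (4 entries read)

Access #0 PA: 0x2A6C3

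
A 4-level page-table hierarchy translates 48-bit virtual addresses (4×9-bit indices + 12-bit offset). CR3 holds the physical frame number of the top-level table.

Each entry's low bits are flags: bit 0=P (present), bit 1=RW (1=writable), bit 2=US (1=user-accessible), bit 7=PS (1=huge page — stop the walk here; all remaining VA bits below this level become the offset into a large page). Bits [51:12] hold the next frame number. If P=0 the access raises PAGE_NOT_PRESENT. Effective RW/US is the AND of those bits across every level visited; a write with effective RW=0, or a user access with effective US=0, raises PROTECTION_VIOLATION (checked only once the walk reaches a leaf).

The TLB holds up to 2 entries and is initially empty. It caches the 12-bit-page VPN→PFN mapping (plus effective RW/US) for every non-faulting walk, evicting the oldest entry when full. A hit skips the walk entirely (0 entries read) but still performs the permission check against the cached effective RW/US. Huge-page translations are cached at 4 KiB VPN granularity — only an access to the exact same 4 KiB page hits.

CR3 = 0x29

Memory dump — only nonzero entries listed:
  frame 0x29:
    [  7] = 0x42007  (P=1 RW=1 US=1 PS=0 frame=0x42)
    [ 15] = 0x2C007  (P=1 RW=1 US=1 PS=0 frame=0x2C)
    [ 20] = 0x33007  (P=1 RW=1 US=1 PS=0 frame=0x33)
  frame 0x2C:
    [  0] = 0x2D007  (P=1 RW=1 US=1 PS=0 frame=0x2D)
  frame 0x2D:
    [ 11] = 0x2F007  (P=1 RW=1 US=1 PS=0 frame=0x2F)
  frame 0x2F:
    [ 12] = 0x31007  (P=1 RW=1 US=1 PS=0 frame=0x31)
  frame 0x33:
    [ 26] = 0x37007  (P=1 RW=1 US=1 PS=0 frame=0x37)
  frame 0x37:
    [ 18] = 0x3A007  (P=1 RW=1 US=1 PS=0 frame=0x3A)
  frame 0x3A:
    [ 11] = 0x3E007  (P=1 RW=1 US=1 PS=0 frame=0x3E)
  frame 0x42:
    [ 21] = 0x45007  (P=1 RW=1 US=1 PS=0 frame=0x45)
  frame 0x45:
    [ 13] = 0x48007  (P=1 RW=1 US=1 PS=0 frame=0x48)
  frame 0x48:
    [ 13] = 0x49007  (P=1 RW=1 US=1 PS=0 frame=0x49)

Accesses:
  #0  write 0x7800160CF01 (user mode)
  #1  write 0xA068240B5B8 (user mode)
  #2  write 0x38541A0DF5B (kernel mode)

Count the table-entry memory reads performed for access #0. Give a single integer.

Per-access translation:
#0 VA=0x7800160CF01 (w,user):
  [0] read 0x29 idx=15: raw=0x2C007 flags P=1 W=1 U=1 S=0
  [1] read 0x2C idx=0: raw=0x2D007 flags P=1 W=1 U=1 S=0
  [2] read 0x2D idx=11: raw=0x2F007 flags P=1 W=1 U=1 S=0
  [3] read 0x2F idx=12: raw=0x31007 flags P=1 W=1 U=1 S=0
  ⇒ phys 0x31F01  [4 reads]
#1 VA=0xA068240B5B8 (w,user):
  [0] read 0x29 idx=20: raw=0x33007 flags P=1 W=1 U=1 S=0
  [1] read 0x33 idx=26: raw=0x37007 flags P=1 W=1 U=1 S=0
  [2] read 0x37 idx=18: raw=0x3A007 flags P=1 W=1 U=1 S=0
  [3] read 0x3A idx=11: raw=0x3E007 flags P=1 W=1 U=1 S=0
  ⇒ phys 0x3E5B8  [4 reads]
#2 VA=0x38541A0DF5B (w,kernel):
  [0] read 0x29 idx=7: raw=0x42007 flags P=1 W=1 U=1 S=0
  [1] read 0x42 idx=21: raw=0x45007 flags P=1 W=1 U=1 S=0
  [2] read 0x45 idx=13: raw=0x48007 flags P=1 W=1 U=1 S=0
  [3] read 0x48 idx=13: raw=0x49007 flags P=1 W=1 U=1 S=0
  ⇒ phys 0x49F5B  [4 reads]

Entries read for #0: 4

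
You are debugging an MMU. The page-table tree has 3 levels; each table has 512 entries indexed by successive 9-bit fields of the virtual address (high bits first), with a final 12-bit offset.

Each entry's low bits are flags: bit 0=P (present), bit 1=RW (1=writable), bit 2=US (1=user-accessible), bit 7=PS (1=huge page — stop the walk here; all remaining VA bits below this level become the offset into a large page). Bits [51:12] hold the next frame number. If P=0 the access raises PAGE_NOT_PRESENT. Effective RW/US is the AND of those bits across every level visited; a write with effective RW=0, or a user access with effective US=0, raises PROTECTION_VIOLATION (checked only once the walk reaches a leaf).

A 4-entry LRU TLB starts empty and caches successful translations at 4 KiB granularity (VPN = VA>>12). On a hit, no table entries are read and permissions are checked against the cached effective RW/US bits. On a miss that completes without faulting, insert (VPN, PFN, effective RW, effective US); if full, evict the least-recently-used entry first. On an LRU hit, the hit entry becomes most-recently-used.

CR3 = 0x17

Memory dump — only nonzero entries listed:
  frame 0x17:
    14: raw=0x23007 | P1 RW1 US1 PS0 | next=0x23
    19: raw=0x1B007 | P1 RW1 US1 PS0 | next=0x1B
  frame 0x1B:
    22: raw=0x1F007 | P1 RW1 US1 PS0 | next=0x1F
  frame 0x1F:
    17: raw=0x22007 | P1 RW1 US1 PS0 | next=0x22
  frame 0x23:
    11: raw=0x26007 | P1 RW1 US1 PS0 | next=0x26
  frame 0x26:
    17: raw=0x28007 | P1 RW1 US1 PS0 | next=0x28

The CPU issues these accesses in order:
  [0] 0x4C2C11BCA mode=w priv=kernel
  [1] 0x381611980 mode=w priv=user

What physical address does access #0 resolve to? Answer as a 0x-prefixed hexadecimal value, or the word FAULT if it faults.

Walk each access:
#0 VA=0x4C2C11BCA (w,kernel):
  L0: frame=0x17 idx=19 entry=0x1B007 [P=1 RW=1 US=1 PS=0]
  L1: frame=0x1B idx=22 entry=0x1F007 [P=1 RW=1 US=1 PS=0]
  L2: frame=0x1F idx=17 entry=0x22007 [P=1 RW=1 US=1 PS=0]
  → PA=0x22BCA  (3 entries read)
#1 VA=0x381611980 (w,user):
  L0: frame=0x17 idx=14 entry=0x23007 [P=1 RW=1 US=1 PS=0]
  L1: frame=0x23 idx=11 entry=0x26007 [P=1 RW=1 US=1 PS=0]
  L2: frame=0x26 idx=17 entry=0x28007 [P=1 RW=1 US=1 PS=0]
  → PA=0x28980  (3 entries read)

Access #0 PA: 0x22BCA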